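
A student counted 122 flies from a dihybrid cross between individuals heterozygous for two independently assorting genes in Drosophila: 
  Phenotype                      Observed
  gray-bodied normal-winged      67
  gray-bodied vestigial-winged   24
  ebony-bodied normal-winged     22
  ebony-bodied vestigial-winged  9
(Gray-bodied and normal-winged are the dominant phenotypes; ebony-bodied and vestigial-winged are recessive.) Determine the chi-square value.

A dihybrid F₂ with independent assortment and complete dominance at both loci gives a 9:3:3:1 phenotypic ratio.
Under the 9:3:3:1 hypothesis (Σ ratio = 16, N = 122):
  gray-bodied normal-winged: 122 × 9/16 = 68.625
  gray-bodied vestigial-winged: 122 × 3/16 = 22.875
  ebony-bodied normal-winged: 122 × 3/16 = 22.875
  ebony-bodied vestigial-winged: 122 × 1/16 = 7.625
χ² = Σ (O − E)² / E
  gray-bodied normal-winged: (67 − 68.625)² / 68.625 = 0.0385
  gray-bodied vestigial-winged: (24 − 22.875)² / 22.875 = 0.0553
  ebony-bodied normal-winged: (22 − 22.875)² / 22.875 = 0.0335
  ebony-bodied vestigial-winged: (9 − 7.625)² / 7.625 = 0.2480
χ² = 0.0385 + 0.0553 + 0.0335 + 0.2480 = 0.3753 ≈ 0.375

0.375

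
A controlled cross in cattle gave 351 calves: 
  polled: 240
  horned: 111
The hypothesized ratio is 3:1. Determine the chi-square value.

The 3:1 ratio has 4 parts, so with N = 351 the expected counts are:
  polled: 351 × 3/4 = 263.25
  horned: 351 × 1/4 = 87.75
χ² = Σ (O − E)² / E
  polled: (240 − 263.25)² / 263.25 = 2.0534
  horned: (111 − 87.75)² / 87.75 = 6.1603
χ² = 2.0534 + 6.1603 = 8.2137 ≈ 8.214

8.214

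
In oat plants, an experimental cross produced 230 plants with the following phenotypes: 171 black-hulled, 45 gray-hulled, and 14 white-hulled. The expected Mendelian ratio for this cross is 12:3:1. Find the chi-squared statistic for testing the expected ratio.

0.104

Expected counts for N = 230 under a 12:3:1 ratio (total parts = 16):
  black-hulled: 230 × 12/16 = 172.5
  gray-hulled: 230 × 3/16 = 43.125
  white-hulled: 230 × 1/16 = 14.375
χ² = Σ (O − E)² / E
  black-hulled: (171 − 172.5)² / 172.5 = 0.0130
  gray-hulled: (45 − 43.125)² / 43.125 = 0.0815
  white-hulled: (14 − 14.375)² / 14.375 = 0.0098
χ² = 0.0130 + 0.0815 + 0.0098 = 0.1043 ≈ 0.104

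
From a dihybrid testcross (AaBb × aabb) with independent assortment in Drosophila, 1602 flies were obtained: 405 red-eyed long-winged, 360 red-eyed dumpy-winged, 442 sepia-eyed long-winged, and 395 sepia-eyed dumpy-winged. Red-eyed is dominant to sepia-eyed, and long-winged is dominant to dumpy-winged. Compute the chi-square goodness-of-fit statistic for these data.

8.522

A dihybrid testcross with independent assortment gives a 1:1:1:1 ratio.
Total ratio parts = 4. Expected numbers out of 1602:
  red-eyed long-winged: 1602 × 1/4 = 400.5
  red-eyed dumpy-winged: 1602 × 1/4 = 400.5
  sepia-eyed long-winged: 1602 × 1/4 = 400.5
  sepia-eyed dumpy-winged: 1602 × 1/4 = 400.5
χ² = Σ (O − E)² / E
  red-eyed long-winged: (405 − 400.5)² / 400.5 = 0.0506
  red-eyed dumpy-winged: (360 − 400.5)² / 400.5 = 4.0955
  sepia-eyed long-winged: (442 − 400.5)² / 400.5 = 4.3002
  sepia-eyed dumpy-winged: (395 − 400.5)² / 400.5 = 0.0755
χ² = 0.0506 + 4.0955 + 4.3002 + 0.0755 = 8.5218 ≈ 8.522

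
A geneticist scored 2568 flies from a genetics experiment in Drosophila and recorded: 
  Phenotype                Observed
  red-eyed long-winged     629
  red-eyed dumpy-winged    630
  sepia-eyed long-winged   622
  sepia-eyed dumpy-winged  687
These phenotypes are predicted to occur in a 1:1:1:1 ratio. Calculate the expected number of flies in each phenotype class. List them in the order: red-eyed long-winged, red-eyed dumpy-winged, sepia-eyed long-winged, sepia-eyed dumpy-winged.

Under the 1:1:1:1 hypothesis (Σ ratio = 4, N = 2568):
  red-eyed long-winged: 2568 × 1/4 = 642
  red-eyed dumpy-winged: 2568 × 1/4 = 642
  sepia-eyed long-winged: 2568 × 1/4 = 642
  sepia-eyed dumpy-winged: 2568 × 1/4 = 642

642, 642, 642, 642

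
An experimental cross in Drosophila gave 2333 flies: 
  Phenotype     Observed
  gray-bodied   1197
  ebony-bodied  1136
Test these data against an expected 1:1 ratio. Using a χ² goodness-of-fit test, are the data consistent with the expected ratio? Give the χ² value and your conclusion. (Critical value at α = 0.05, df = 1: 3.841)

1.595; consistent

Expected counts for N = 2333 under a 1:1 ratio (total parts = 2):
  gray-bodied: 2333 × 1/2 = 1166.5
  ebony-bodied: 2333 × 1/2 = 1166.5
χ² = Σ (O − E)² / E
  gray-bodied: (1197 − 1166.5)² / 1166.5 = 0.7975
  ebony-bodied: (1136 − 1166.5)² / 1166.5 = 0.7975
χ² = 0.7975 + 0.7975 = 1.595
Degrees of freedom = 2 − 1 = 1; critical value at α = 0.05 is 3.841.
Since 1.595 < 3.841, we fail to reject the null hypothesis — the data are consistent with the 1:1 ratio.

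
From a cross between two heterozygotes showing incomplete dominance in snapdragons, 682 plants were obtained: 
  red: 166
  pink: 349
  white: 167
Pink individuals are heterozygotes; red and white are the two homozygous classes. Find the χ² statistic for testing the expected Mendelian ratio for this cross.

With incomplete dominance, a heterozygote × heterozygote cross gives a 1:2:1 phenotypic ratio.
Under the 1:2:1 hypothesis (Σ ratio = 4, N = 682):
  red: 682 × 1/4 = 170.5
  pink: 682 × 2/4 = 341
  white: 682 × 1/4 = 170.5
χ² = Σ (O − E)² / E
  red: (166 − 170.5)² / 170.5 = 0.1188
  pink: (349 − 341)² / 341 = 0.1877
  white: (167 − 170.5)² / 170.5 = 0.0718
χ² = 0.1188 + 0.1877 + 0.0718 = 0.3783 ≈ 0.378

0.378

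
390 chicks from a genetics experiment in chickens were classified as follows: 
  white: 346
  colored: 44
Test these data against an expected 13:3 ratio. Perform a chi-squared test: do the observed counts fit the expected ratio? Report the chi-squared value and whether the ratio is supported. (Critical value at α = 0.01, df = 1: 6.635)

14.277; not consistent

Total ratio parts = 16. Expected numbers out of 390:
  white: 390 × 13/16 = 316.875
  colored: 390 × 3/16 = 73.125
χ² = Σ (O − E)² / E
  white: (346 − 316.875)² / 316.875 = 2.6770
  colored: (44 − 73.125)² / 73.125 = 11.6002
χ² = 2.6770 + 11.6002 = 14.2772 ≈ 14.277
Degrees of freedom = 2 − 1 = 1; critical value at α = 0.01 is 6.635.
Since 14.277 > 6.635, we reject the null hypothesis — the data do not fit the 13:3 ratio.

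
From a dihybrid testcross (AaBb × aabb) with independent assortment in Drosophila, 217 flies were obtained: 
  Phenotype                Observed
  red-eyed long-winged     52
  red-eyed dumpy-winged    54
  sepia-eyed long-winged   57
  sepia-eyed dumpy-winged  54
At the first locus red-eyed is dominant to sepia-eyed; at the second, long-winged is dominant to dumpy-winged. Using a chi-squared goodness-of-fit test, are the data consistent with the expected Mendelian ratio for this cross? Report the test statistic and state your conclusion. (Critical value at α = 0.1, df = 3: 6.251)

A dihybrid testcross with independent assortment gives a 1:1:1:1 ratio.
Under the 1:1:1:1 hypothesis (Σ ratio = 4, N = 217):
  red-eyed long-winged: 217 × 1/4 = 54.25
  red-eyed dumpy-winged: 217 × 1/4 = 54.25
  sepia-eyed long-winged: 217 × 1/4 = 54.25
  sepia-eyed dumpy-winged: 217 × 1/4 = 54.25
χ² = Σ (O − E)² / E
  red-eyed long-winged: (52 − 54.25)² / 54.25 = 0.0933
  red-eyed dumpy-winged: (54 − 54.25)² / 54.25 = 0.0012
  sepia-eyed long-winged: (57 − 54.25)² / 54.25 = 0.1394
  sepia-eyed dumpy-winged: (54 − 54.25)² / 54.25 = 0.0012
χ² = 0.0933 + 0.0012 + 0.1394 + 0.0012 = 0.2351 ≈ 0.235
Degrees of freedom = 4 − 1 = 3; critical value at α = 0.1 is 6.251.
Since 0.235 < 6.251, we fail to reject the null hypothesis — the data are consistent with the 1:1:1:1 ratio.

0.235; consistent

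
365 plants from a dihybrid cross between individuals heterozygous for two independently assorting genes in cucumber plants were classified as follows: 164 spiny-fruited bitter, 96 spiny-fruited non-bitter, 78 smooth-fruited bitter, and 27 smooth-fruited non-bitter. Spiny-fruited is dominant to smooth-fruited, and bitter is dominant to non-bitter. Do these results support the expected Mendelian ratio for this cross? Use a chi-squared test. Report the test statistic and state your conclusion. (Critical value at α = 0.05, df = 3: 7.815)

A dihybrid F₂ with independent assortment and complete dominance at both loci gives a 9:3:3:1 phenotypic ratio.
Under the 9:3:3:1 hypothesis (Σ ratio = 16, N = 365):
  spiny-fruited bitter: 365 × 9/16 = 205.3125
  spiny-fruited non-bitter: 365 × 3/16 = 68.4375
  smooth-fruited bitter: 365 × 3/16 = 68.4375
  smooth-fruited non-bitter: 365 × 1/16 = 22.8125
χ² = Σ (O − E)² / E
  spiny-fruited bitter: (164 − 205.3125)² / 205.3125 = 8.3128
  spiny-fruited non-bitter: (96 − 68.4375)² / 68.4375 = 11.1005
  smooth-fruited bitter: (78 − 68.4375)² / 68.4375 = 1.3361
  smooth-fruited non-bitter: (27 − 22.8125)² / 22.8125 = 0.7687
χ² = 8.3128 + 11.1005 + 1.3361 + 0.7687 = 21.5181 ≈ 21.518
Degrees of freedom = 4 − 1 = 3; critical value at α = 0.05 is 7.815.
Since 21.518 > 7.815, we reject the null hypothesis — the data do not fit the 9:3:3:1 ratio.

21.518; not consistent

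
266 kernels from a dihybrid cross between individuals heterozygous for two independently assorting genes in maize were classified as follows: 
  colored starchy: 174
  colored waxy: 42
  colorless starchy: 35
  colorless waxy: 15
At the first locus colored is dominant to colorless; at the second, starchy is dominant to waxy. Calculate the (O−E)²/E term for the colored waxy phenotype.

1.243

A dihybrid F₂ with independent assortment and complete dominance at both loci gives a 9:3:3:1 phenotypic ratio.
The 9:3:3:1 ratio has 16 parts, so with N = 266 the expected counts are:
  colored starchy: 266 × 9/16 = 149.625
  colored waxy: 266 × 3/16 = 49.875
  colorless starchy: 266 × 3/16 = 49.875
  colorless waxy: 266 × 1/16 = 16.625
Contribution of colored waxy: (42 − 49.875)² / 49.875 = 1.2434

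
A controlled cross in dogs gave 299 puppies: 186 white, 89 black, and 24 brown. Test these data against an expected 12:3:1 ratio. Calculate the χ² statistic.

Expected counts for N = 299 under a 12:3:1 ratio (total parts = 16):
  white: 299 × 12/16 = 224.25
  black: 299 × 3/16 = 56.0625
  brown: 299 × 1/16 = 18.6875
χ² = Σ (O − E)² / E
  white: (186 − 224.25)² / 224.25 = 6.5242
  black: (89 − 56.0625)² / 56.0625 = 19.3512
  brown: (24 − 18.6875)² / 18.6875 = 1.5102
χ² = 6.5242 + 19.3512 + 1.5102 = 27.3856 ≈ 27.386

27.386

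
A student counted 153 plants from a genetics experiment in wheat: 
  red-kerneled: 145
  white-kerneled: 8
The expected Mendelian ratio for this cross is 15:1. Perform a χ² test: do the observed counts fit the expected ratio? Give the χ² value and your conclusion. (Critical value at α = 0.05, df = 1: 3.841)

0.272; consistent

Under the 15:1 hypothesis (Σ ratio = 16, N = 153):
  red-kerneled: 153 × 15/16 = 143.4375
  white-kerneled: 153 × 1/16 = 9.5625
χ² = Σ (O − E)² / E
  red-kerneled: (145 − 143.4375)² / 143.4375 = 0.0170
  white-kerneled: (8 − 9.5625)² / 9.5625 = 0.2553
χ² = 0.0170 + 0.2553 = 0.2723 ≈ 0.272
Degrees of freedom = 2 − 1 = 1; critical value at α = 0.05 is 3.841.
Since 0.272 < 3.841, we fail to reject the null hypothesis — the data are consistent with the 15:1 ratio.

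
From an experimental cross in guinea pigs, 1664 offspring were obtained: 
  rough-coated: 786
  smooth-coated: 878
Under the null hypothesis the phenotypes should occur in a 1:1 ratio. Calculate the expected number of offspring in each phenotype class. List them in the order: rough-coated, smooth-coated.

832, 832

Total ratio parts = 2. Expected numbers out of 1664:
  rough-coated: 1664 × 1/2 = 832
  smooth-coated: 1664 × 1/2 = 832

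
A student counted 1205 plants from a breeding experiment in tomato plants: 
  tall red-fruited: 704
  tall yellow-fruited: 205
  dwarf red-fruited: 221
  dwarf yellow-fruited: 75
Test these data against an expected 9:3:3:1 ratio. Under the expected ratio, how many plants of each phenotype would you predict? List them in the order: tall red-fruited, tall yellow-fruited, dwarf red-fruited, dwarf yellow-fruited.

677.8125, 225.9375, 225.9375, 75.3125

Under the 9:3:3:1 hypothesis (Σ ratio = 16, N = 1205):
  tall red-fruited: 1205 × 9/16 = 677.8125
  tall yellow-fruited: 1205 × 3/16 = 225.9375
  dwarf red-fruited: 1205 × 3/16 = 225.9375
  dwarf yellow-fruited: 1205 × 1/16 = 75.3125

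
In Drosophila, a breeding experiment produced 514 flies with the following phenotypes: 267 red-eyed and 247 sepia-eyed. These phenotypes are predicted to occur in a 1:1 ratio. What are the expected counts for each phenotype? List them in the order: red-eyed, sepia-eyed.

257, 257

Expected counts for N = 514 under a 1:1 ratio (total parts = 2):
  red-eyed: 514 × 1/2 = 257
  sepia-eyed: 514 × 1/2 = 257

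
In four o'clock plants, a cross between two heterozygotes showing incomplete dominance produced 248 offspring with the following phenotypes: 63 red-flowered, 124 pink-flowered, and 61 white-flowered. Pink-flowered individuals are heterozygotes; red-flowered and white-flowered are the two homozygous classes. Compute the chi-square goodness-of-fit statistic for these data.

With incomplete dominance, a heterozygote × heterozygote cross gives a 1:2:1 phenotypic ratio.
Under the 1:2:1 hypothesis (Σ ratio = 4, N = 248):
  red-flowered: 248 × 1/4 = 62
  pink-flowered: 248 × 2/4 = 124
  white-flowered: 248 × 1/4 = 62
χ² = Σ (O − E)² / E
  red-flowered: (63 − 62)² / 62 = 0.0161
  pink-flowered: (124 − 124)² / 124 = 0.0000
  white-flowered: (61 − 62)² / 62 = 0.0161
χ² = 0.0161 + 0.0000 + 0.0161 = 0.0322 ≈ 0.032

0.032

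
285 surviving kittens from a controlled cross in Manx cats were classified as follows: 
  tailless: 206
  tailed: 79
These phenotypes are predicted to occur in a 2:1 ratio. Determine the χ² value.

The 2:1 ratio has 3 parts, so with N = 285 the expected counts are:
  tailless: 285 × 2/3 = 190
  tailed: 285 × 1/3 = 95
χ² = Σ (O − E)² / E
  tailless: (206 − 190)² / 190 = 1.3474
  tailed: (79 − 95)² / 95 = 2.6947
χ² = 1.3474 + 2.6947 = 4.0421 ≈ 4.042

4.042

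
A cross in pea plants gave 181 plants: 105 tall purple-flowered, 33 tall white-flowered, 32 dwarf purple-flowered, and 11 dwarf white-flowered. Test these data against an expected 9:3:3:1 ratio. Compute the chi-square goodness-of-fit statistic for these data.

0.245

Total ratio parts = 16. Expected numbers out of 181:
  tall purple-flowered: 181 × 9/16 = 101.8125
  tall white-flowered: 181 × 3/16 = 33.9375
  dwarf purple-flowered: 181 × 3/16 = 33.9375
  dwarf white-flowered: 181 × 1/16 = 11.3125
χ² = Σ (O − E)² / E
  tall purple-flowered: (105 − 101.8125)² / 101.8125 = 0.0998
  tall white-flowered: (33 − 33.9375)² / 33.9375 = 0.0259
  dwarf purple-flowered: (32 − 33.9375)² / 33.9375 = 0.1106
  dwarf white-flowered: (11 − 11.3125)² / 11.3125 = 0.0086
χ² = 0.0998 + 0.0259 + 0.1106 + 0.0086 = 0.2449 ≈ 0.245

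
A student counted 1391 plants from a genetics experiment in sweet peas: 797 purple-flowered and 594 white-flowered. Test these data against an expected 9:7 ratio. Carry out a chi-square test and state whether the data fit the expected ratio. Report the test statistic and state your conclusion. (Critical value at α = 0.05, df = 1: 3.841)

Total ratio parts = 16. Expected numbers out of 1391:
  purple-flowered: 1391 × 9/16 = 782.4375
  white-flowered: 1391 × 7/16 = 608.5625
χ² = Σ (O − E)² / E
  purple-flowered: (797 − 782.4375)² / 782.4375 = 0.2710
  white-flowered: (594 − 608.5625)² / 608.5625 = 0.3485
χ² = 0.2710 + 0.3485 = 0.6195 ≈ 0.620
Degrees of freedom = 2 − 1 = 1; critical value at α = 0.05 is 3.841.
Since 0.620 < 3.841, we fail to reject the null hypothesis — the data are consistent with the 9:7 ratio.

0.620; consistent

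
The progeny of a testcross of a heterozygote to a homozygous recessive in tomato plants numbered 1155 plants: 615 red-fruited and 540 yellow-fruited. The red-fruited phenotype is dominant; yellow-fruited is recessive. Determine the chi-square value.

4.870

A testcross of a heterozygote (Aa × aa) gives a 1:1 phenotypic ratio.
Expected counts for N = 1155 under a 1:1 ratio (total parts = 2):
  red-fruited: 1155 × 1/2 = 577.5
  yellow-fruited: 1155 × 1/2 = 577.5
χ² = Σ (O − E)² / E
  red-fruited: (615 − 577.5)² / 577.5 = 2.4351
  yellow-fruited: (540 − 577.5)² / 577.5 = 2.4351
χ² = 2.4351 + 2.4351 = 4.8702 ≈ 4.870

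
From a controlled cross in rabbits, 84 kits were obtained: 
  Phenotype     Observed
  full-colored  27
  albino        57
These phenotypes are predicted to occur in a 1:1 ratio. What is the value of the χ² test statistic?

Total ratio parts = 2. Expected numbers out of 84:
  full-colored: 84 × 1/2 = 42
  albino: 84 × 1/2 = 42
χ² = Σ (O − E)² / E
  full-colored: (27 − 42)² / 42 = 5.3571
  albino: (57 − 42)² / 42 = 5.3571
χ² = 5.3571 + 5.3571 = 10.7142 ≈ 10.714

10.714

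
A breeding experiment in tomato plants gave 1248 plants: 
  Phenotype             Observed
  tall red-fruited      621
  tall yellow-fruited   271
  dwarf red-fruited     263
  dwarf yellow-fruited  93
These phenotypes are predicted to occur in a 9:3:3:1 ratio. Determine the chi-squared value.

21.675

Total ratio parts = 16. Expected numbers out of 1248:
  tall red-fruited: 1248 × 9/16 = 702
  tall yellow-fruited: 1248 × 3/16 = 234
  dwarf red-fruited: 1248 × 3/16 = 234
  dwarf yellow-fruited: 1248 × 1/16 = 78
χ² = Σ (O − E)² / E
  tall red-fruited: (621 − 702)² / 702 = 9.3462
  tall yellow-fruited: (271 − 234)² / 234 = 5.8504
  dwarf red-fruited: (263 − 234)² / 234 = 3.5940
  dwarf yellow-fruited: (93 − 78)² / 78 = 2.8846
χ² = 9.3462 + 5.8504 + 3.5940 + 2.8846 = 21.6752 ≈ 21.675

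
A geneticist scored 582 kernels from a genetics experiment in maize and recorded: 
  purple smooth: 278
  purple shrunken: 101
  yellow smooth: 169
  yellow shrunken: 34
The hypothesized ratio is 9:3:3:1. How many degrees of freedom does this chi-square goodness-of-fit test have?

A goodness-of-fit test with 4 phenotype classes has df = 4 − 1 = 3.

3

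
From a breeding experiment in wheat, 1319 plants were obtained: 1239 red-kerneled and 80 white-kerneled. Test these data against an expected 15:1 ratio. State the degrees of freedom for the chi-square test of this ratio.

A goodness-of-fit test with 2 phenotype classes has df = 2 − 1 = 1.

1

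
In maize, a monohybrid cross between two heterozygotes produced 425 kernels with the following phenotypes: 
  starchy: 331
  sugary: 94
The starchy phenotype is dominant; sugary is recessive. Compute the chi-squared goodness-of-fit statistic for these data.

1.883

For a monohybrid cross between heterozygotes with complete dominance, the expected phenotypic ratio is 3:1.
Under the 3:1 hypothesis (Σ ratio = 4, N = 425):
  starchy: 425 × 3/4 = 318.75
  sugary: 425 × 1/4 = 106.25
χ² = Σ (O − E)² / E
  starchy: (331 − 318.75)² / 318.75 = 0.4708
  sugary: (94 − 106.25)² / 106.25 = 1.4124
χ² = 0.4708 + 1.4124 = 1.8832 ≈ 1.883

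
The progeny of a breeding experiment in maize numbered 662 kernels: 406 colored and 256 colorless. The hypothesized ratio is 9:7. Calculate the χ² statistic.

The 9:7 ratio has 16 parts, so with N = 662 the expected counts are:
  colored: 662 × 9/16 = 372.375
  colorless: 662 × 7/16 = 289.625
χ² = Σ (O − E)² / E
  colored: (406 − 372.375)² / 372.375 = 3.0363
  colorless: (256 − 289.625)² / 289.625 = 3.9038
χ² = 3.0363 + 3.9038 = 6.9401 ≈ 6.940

6.940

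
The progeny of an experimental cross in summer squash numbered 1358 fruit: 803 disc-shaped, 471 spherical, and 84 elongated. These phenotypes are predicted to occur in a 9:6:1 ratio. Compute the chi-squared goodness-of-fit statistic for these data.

Expected counts for N = 1358 under a 9:6:1 ratio (total parts = 16):
  disc-shaped: 1358 × 9/16 = 763.875
  spherical: 1358 × 6/16 = 509.25
  elongated: 1358 × 1/16 = 84.875
χ² = Σ (O − E)² / E
  disc-shaped: (803 − 763.875)² / 763.875 = 2.0039
  spherical: (471 − 509.25)² / 509.25 = 2.8730
  elongated: (84 − 84.875)² / 84.875 = 0.0090
χ² = 2.0039 + 2.8730 + 0.0090 = 4.8859 ≈ 4.886

4.886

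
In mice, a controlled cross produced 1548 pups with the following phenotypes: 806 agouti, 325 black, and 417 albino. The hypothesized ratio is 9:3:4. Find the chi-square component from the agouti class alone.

Total ratio parts = 16. Expected numbers out of 1548:
  agouti: 1548 × 9/16 = 870.75
  black: 1548 × 3/16 = 290.25
  albino: 1548 × 4/16 = 387
Contribution of agouti: (806 − 870.75)² / 870.75 = 4.8149

4.815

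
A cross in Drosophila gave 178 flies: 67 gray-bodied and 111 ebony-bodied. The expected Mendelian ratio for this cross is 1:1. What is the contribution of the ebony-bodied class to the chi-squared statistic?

Expected counts for N = 178 under a 1:1 ratio (total parts = 2):
  gray-bodied: 178 × 1/2 = 89
  ebony-bodied: 178 × 1/2 = 89
Contribution of ebony-bodied: (111 − 89)² / 89 = 5.4382

5.438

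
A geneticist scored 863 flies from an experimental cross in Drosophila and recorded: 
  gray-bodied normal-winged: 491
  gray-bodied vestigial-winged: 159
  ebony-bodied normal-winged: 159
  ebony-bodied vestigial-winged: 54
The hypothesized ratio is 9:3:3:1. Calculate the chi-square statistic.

The 9:3:3:1 ratio has 16 parts, so with N = 863 the expected counts are:
  gray-bodied normal-winged: 863 × 9/16 = 485.4375
  gray-bodied vestigial-winged: 863 × 3/16 = 161.8125
  ebony-bodied normal-winged: 863 × 3/16 = 161.8125
  ebony-bodied vestigial-winged: 863 × 1/16 = 53.9375
χ² = Σ (O − E)² / E
  gray-bodied normal-winged: (491 − 485.4375)² / 485.4375 = 0.0637
  gray-bodied vestigial-winged: (159 − 161.8125)² / 161.8125 = 0.0489
  ebony-bodied normal-winged: (159 − 161.8125)² / 161.8125 = 0.0489
  ebony-bodied vestigial-winged: (54 − 53.9375)² / 53.9375 = 0.0001
χ² = 0.0637 + 0.0489 + 0.0489 + 0.0001 = 0.1616 ≈ 0.162

0.162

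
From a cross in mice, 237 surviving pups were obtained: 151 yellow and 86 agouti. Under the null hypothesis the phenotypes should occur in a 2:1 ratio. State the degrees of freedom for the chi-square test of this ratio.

1

A goodness-of-fit test with 2 phenotype classes has df = 2 − 1 = 1.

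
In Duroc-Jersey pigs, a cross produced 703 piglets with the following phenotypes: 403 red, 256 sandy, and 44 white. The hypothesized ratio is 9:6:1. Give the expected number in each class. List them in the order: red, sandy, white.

395.4375, 263.625, 43.9375

The 9:6:1 ratio has 16 parts, so with N = 703 the expected counts are:
  red: 703 × 9/16 = 395.4375
  sandy: 703 × 6/16 = 263.625
  white: 703 × 1/16 = 43.9375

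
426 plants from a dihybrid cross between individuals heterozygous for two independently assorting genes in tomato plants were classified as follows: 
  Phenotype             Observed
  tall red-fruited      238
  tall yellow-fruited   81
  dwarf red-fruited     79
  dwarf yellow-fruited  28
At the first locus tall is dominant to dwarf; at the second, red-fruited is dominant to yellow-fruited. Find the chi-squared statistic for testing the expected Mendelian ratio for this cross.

0.107

A dihybrid F₂ with independent assortment and complete dominance at both loci gives a 9:3:3:1 phenotypic ratio.
Under the 9:3:3:1 hypothesis (Σ ratio = 16, N = 426):
  tall red-fruited: 426 × 9/16 = 239.625
  tall yellow-fruited: 426 × 3/16 = 79.875
  dwarf red-fruited: 426 × 3/16 = 79.875
  dwarf yellow-fruited: 426 × 1/16 = 26.625
χ² = Σ (O − E)² / E
  tall red-fruited: (238 − 239.625)² / 239.625 = 0.0110
  tall yellow-fruited: (81 − 79.875)² / 79.875 = 0.0158
  dwarf red-fruited: (79 − 79.875)² / 79.875 = 0.0096
  dwarf yellow-fruited: (28 − 26.625)² / 26.625 = 0.0710
χ² = 0.0110 + 0.0158 + 0.0096 + 0.0710 = 0.1074 ≈ 0.107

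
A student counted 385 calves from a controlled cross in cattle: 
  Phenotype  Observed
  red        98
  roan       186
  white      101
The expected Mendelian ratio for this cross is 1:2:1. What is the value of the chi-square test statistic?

0.486

Expected counts for N = 385 under a 1:2:1 ratio (total parts = 4):
  red: 385 × 1/4 = 96.25
  roan: 385 × 2/4 = 192.5
  white: 385 × 1/4 = 96.25
χ² = Σ (O − E)² / E
  red: (98 − 96.25)² / 96.25 = 0.0318
  roan: (186 − 192.5)² / 192.5 = 0.2195
  white: (101 − 96.25)² / 96.25 = 0.2344
χ² = 0.0318 + 0.2195 + 0.2344 = 0.4857 ≈ 0.486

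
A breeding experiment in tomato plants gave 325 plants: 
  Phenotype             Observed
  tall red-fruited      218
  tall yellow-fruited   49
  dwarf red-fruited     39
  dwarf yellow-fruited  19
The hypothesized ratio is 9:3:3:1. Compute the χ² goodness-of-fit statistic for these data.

17.094

Under the 9:3:3:1 hypothesis (Σ ratio = 16, N = 325):
  tall red-fruited: 325 × 9/16 = 182.8125
  tall yellow-fruited: 325 × 3/16 = 60.9375
  dwarf red-fruited: 325 × 3/16 = 60.9375
  dwarf yellow-fruited: 325 × 1/16 = 20.3125
χ² = Σ (O − E)² / E
  tall red-fruited: (218 − 182.8125)² / 182.8125 = 6.7728
  tall yellow-fruited: (49 − 60.9375)² / 60.9375 = 2.3385
  dwarf red-fruited: (39 − 60.9375)² / 60.9375 = 7.8975
  dwarf yellow-fruited: (19 − 20.3125)² / 20.3125 = 0.0848
χ² = 6.7728 + 2.3385 + 7.8975 + 0.0848 = 17.0936 ≈ 17.094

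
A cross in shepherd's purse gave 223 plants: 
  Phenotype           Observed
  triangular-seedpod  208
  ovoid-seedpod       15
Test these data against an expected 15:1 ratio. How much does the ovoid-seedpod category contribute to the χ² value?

Total ratio parts = 16. Expected numbers out of 223:
  triangular-seedpod: 223 × 15/16 = 209.0625
  ovoid-seedpod: 223 × 1/16 = 13.9375
Contribution of ovoid-seedpod: (15 − 13.9375)² / 13.9375 = 0.0810

0.081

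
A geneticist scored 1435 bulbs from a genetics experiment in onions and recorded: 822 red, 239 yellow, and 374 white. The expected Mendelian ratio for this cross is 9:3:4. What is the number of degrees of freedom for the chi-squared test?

A goodness-of-fit test with 3 phenotype classes has df = 3 − 1 = 2.

2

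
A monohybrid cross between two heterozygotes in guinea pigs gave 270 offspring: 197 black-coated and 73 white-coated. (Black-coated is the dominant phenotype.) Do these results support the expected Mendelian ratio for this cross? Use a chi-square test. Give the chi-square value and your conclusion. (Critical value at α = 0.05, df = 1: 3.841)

For a monohybrid cross between heterozygotes with complete dominance, the expected phenotypic ratio is 3:1.
Total ratio parts = 4. Expected numbers out of 270:
  black-coated: 270 × 3/4 = 202.5
  white-coated: 270 × 1/4 = 67.5
χ² = Σ (O − E)² / E
  black-coated: (197 − 202.5)² / 202.5 = 0.1494
  white-coated: (73 − 67.5)² / 67.5 = 0.4481
χ² = 0.1494 + 0.4481 = 0.5975 ≈ 0.598
Degrees of freedom = 2 − 1 = 1; critical value at α = 0.05 is 3.841.
Since 0.598 < 3.841, we fail to reject the null hypothesis — the data are consistent with the 3:1 ratio.

0.598; consistent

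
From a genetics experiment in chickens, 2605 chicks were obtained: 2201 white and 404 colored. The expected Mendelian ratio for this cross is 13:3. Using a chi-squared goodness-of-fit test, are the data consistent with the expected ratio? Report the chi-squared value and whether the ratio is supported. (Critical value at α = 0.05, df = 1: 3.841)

Total ratio parts = 16. Expected numbers out of 2605:
  white: 2605 × 13/16 = 2116.5625
  colored: 2605 × 3/16 = 488.4375
χ² = Σ (O − E)² / E
  white: (2201 − 2116.5625)² / 2116.5625 = 3.3685
  colored: (404 − 488.4375)² / 488.4375 = 14.5969
χ² = 3.3685 + 14.5969 = 17.9654 ≈ 17.965
Degrees of freedom = 2 − 1 = 1; critical value at α = 0.05 is 3.841.
Since 17.965 > 3.841, we reject the null hypothesis — the data do not fit the 13:3 ratio.

17.965; not consistent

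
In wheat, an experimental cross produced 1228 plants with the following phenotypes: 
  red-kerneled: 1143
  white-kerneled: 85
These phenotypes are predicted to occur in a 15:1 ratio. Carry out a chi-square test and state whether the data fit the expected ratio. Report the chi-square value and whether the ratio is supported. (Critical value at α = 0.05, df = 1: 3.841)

Expected counts for N = 1228 under a 15:1 ratio (total parts = 16):
  red-kerneled: 1228 × 15/16 = 1151.25
  white-kerneled: 1228 × 1/16 = 76.75
χ² = Σ (O − E)² / E
  red-kerneled: (1143 − 1151.25)² / 1151.25 = 0.0591
  white-kerneled: (85 − 76.75)² / 76.75 = 0.8868
χ² = 0.0591 + 0.8868 = 0.9459 ≈ 0.946
Degrees of freedom = 2 − 1 = 1; critical value at α = 0.05 is 3.841.
Since 0.946 < 3.841, we fail to reject the null hypothesis — the data are consistent with the 15:1 ratio.

0.946; consistent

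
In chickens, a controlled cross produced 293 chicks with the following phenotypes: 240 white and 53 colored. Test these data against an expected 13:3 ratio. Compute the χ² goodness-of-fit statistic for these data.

Expected counts for N = 293 under a 13:3 ratio (total parts = 16):
  white: 293 × 13/16 = 238.0625
  colored: 293 × 3/16 = 54.9375
χ² = Σ (O − E)² / E
  white: (240 − 238.0625)² / 238.0625 = 0.0158
  colored: (53 − 54.9375)² / 54.9375 = 0.0683
χ² = 0.0158 + 0.0683 = 0.0841 ≈ 0.084

0.084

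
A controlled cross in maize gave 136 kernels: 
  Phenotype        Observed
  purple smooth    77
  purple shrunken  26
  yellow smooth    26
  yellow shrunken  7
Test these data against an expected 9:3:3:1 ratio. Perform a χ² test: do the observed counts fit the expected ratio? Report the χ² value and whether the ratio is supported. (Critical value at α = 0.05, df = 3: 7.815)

0.288; consistent

Under the 9:3:3:1 hypothesis (Σ ratio = 16, N = 136):
  purple smooth: 136 × 9/16 = 76.5
  purple shrunken: 136 × 3/16 = 25.5
  yellow smooth: 136 × 3/16 = 25.5
  yellow shrunken: 136 × 1/16 = 8.5
χ² = Σ (O − E)² / E
  purple smooth: (77 − 76.5)² / 76.5 = 0.0033
  purple shrunken: (26 − 25.5)² / 25.5 = 0.0098
  yellow smooth: (26 − 25.5)² / 25.5 = 0.0098
  yellow shrunken: (7 − 8.5)² / 8.5 = 0.2647
χ² = 0.0033 + 0.0098 + 0.0098 + 0.2647 = 0.2876 ≈ 0.288
Degrees of freedom = 4 − 1 = 3; critical value at α = 0.05 is 7.815.
Since 0.288 < 7.815, we fail to reject the null hypothesis — the data are consistent with the 9:3:3:1 ratio.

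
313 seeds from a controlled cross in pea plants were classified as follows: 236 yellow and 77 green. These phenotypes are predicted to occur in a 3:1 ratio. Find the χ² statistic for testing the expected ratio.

Total ratio parts = 4. Expected numbers out of 313:
  yellow: 313 × 3/4 = 234.75
  green: 313 × 1/4 = 78.25
χ² = Σ (O − E)² / E
  yellow: (236 − 234.75)² / 234.75 = 0.0067
  green: (77 − 78.25)² / 78.25 = 0.0200
χ² = 0.0067 + 0.0200 = 0.0267 ≈ 0.027

0.027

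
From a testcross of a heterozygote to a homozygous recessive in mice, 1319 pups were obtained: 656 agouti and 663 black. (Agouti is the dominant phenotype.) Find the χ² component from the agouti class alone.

A testcross of a heterozygote (Aa × aa) gives a 1:1 phenotypic ratio.
Expected counts for N = 1319 under a 1:1 ratio (total parts = 2):
  agouti: 1319 × 1/2 = 659.5
  black: 1319 × 1/2 = 659.5
Contribution of agouti: (656 − 659.5)² / 659.5 = 0.0186

0.019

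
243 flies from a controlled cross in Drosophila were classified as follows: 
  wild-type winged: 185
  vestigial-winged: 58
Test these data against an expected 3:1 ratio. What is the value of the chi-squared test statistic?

0.166

Expected counts for N = 243 under a 3:1 ratio (total parts = 4):
  wild-type winged: 243 × 3/4 = 182.25
  vestigial-winged: 243 × 1/4 = 60.75
χ² = Σ (O − E)² / E
  wild-type winged: (185 − 182.25)² / 182.25 = 0.0415
  vestigial-winged: (58 − 60.75)² / 60.75 = 0.1245
χ² = 0.0415 + 0.1245 = 0.166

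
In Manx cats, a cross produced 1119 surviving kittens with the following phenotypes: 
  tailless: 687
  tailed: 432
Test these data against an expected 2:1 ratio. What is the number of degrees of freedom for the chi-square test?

1

A goodness-of-fit test with 2 phenotype classes has df = 2 − 1 = 1.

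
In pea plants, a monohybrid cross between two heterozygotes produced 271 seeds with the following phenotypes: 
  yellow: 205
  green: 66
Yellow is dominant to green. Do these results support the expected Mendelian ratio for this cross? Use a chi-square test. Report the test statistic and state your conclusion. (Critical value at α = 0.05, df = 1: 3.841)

0.060; consistent

For a monohybrid cross between heterozygotes with complete dominance, the expected phenotypic ratio is 3:1.
Under the 3:1 hypothesis (Σ ratio = 4, N = 271):
  yellow: 271 × 3/4 = 203.25
  green: 271 × 1/4 = 67.75
χ² = Σ (O − E)² / E
  yellow: (205 − 203.25)² / 203.25 = 0.0151
  green: (66 − 67.75)² / 67.75 = 0.0452
χ² = 0.0151 + 0.0452 = 0.0603 ≈ 0.060
Degrees of freedom = 2 − 1 = 1; critical value at α = 0.05 is 3.841.
Since 0.060 < 3.841, we fail to reject the null hypothesis — the data are consistent with the 3:1 ratio.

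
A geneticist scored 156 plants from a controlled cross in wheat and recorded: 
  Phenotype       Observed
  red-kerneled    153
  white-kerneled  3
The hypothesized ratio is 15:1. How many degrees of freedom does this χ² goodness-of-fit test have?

1

A goodness-of-fit test with 2 phenotype classes has df = 2 − 1 = 1.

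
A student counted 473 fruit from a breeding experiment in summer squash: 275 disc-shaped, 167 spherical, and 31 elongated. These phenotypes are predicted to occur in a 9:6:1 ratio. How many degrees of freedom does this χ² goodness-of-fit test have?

A goodness-of-fit test with 3 phenotype classes has df = 3 − 1 = 2.

2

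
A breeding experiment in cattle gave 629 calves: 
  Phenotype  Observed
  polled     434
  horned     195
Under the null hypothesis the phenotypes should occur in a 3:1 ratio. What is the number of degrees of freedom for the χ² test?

A goodness-of-fit test with 2 phenotype classes has df = 2 − 1 = 1.

1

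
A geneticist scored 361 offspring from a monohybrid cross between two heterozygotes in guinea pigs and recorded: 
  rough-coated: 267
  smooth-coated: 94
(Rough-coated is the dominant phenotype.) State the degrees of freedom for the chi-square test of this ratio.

For a monohybrid cross between heterozygotes with complete dominance, the expected phenotypic ratio is 3:1.
A goodness-of-fit test with 2 phenotype classes has df = 2 − 1 = 1.

1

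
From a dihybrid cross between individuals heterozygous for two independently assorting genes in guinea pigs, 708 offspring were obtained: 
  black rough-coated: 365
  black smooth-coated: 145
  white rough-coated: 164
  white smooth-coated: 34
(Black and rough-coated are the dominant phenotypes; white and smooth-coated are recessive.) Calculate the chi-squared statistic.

13.637

A dihybrid F₂ with independent assortment and complete dominance at both loci gives a 9:3:3:1 phenotypic ratio.
Total ratio parts = 16. Expected numbers out of 708:
  black rough-coated: 708 × 9/16 = 398.25
  black smooth-coated: 708 × 3/16 = 132.75
  white rough-coated: 708 × 3/16 = 132.75
  white smooth-coated: 708 × 1/16 = 44.25
χ² = Σ (O − E)² / E
  black rough-coated: (365 − 398.25)² / 398.25 = 2.7761
  black smooth-coated: (145 − 132.75)² / 132.75 = 1.1304
  white rough-coated: (164 − 132.75)² / 132.75 = 7.3564
  white smooth-coated: (34 − 44.25)² / 44.25 = 2.3743
χ² = 2.7761 + 1.1304 + 7.3564 + 2.3743 = 13.6372 ≈ 13.637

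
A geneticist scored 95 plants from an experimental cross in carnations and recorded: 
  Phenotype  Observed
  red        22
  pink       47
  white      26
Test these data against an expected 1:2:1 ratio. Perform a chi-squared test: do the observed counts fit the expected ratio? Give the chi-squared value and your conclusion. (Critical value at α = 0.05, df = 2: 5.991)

0.347; consistent

Expected counts for N = 95 under a 1:2:1 ratio (total parts = 4):
  red: 95 × 1/4 = 23.75
  pink: 95 × 2/4 = 47.5
  white: 95 × 1/4 = 23.75
χ² = Σ (O − E)² / E
  red: (22 − 23.75)² / 23.75 = 0.1289
  pink: (47 − 47.5)² / 47.5 = 0.0053
  white: (26 − 23.75)² / 23.75 = 0.2132
χ² = 0.1289 + 0.0053 + 0.2132 = 0.3474 ≈ 0.347
Degrees of freedom = 3 − 1 = 2; critical value at α = 0.05 is 5.991.
Since 0.347 < 5.991, we fail to reject the null hypothesis — the data are consistent with the 1:2:1 ratio.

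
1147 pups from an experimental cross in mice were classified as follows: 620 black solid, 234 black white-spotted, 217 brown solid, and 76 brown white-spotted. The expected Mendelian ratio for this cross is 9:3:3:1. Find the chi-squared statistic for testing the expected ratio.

2.928

Expected counts for N = 1147 under a 9:3:3:1 ratio (total parts = 16):
  black solid: 1147 × 9/16 = 645.1875
  black white-spotted: 1147 × 3/16 = 215.0625
  brown solid: 1147 × 3/16 = 215.0625
  brown white-spotted: 1147 × 1/16 = 71.6875
χ² = Σ (O − E)² / E
  black solid: (620 − 645.1875)² / 645.1875 = 0.9833
  black white-spotted: (234 − 215.0625)² / 215.0625 = 1.6676
  brown solid: (217 − 215.0625)² / 215.0625 = 0.0175
  brown white-spotted: (76 − 71.6875)² / 71.6875 = 0.2594
χ² = 0.9833 + 1.6676 + 0.0175 + 0.2594 = 2.9278 ≈ 2.928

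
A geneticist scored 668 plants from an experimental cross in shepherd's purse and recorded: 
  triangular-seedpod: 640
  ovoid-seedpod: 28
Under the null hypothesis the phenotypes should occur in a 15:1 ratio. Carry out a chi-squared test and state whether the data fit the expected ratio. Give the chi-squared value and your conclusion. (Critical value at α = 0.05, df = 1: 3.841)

Expected counts for N = 668 under a 15:1 ratio (total parts = 16):
  triangular-seedpod: 668 × 15/16 = 626.25
  ovoid-seedpod: 668 × 1/16 = 41.75
χ² = Σ (O − E)² / E
  triangular-seedpod: (640 − 626.25)² / 626.25 = 0.3019
  ovoid-seedpod: (28 − 41.75)² / 41.75 = 4.5284
χ² = 0.3019 + 4.5284 = 4.8303 ≈ 4.830
Degrees of freedom = 2 − 1 = 1; critical value at α = 0.05 is 3.841.
Since 4.830 > 3.841, we reject the null hypothesis — the data do not fit the 15:1 ratio.

4.830; not consistent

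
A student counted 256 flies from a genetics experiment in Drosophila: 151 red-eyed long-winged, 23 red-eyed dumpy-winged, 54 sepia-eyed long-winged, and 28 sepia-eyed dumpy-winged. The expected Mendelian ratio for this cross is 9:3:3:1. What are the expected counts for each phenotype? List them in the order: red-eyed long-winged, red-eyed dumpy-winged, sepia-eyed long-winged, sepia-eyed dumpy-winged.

Under the 9:3:3:1 hypothesis (Σ ratio = 16, N = 256):
  red-eyed long-winged: 256 × 9/16 = 144
  red-eyed dumpy-winged: 256 × 3/16 = 48
  sepia-eyed long-winged: 256 × 3/16 = 48
  sepia-eyed dumpy-winged: 256 × 1/16 = 16

144, 48, 48, 16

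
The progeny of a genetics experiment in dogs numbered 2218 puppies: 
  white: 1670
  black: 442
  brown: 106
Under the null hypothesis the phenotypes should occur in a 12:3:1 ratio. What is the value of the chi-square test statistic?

Expected counts for N = 2218 under a 12:3:1 ratio (total parts = 16):
  white: 2218 × 12/16 = 1663.5
  black: 2218 × 3/16 = 415.875
  brown: 2218 × 1/16 = 138.625
χ² = Σ (O − E)² / E
  white: (1670 − 1663.5)² / 1663.5 = 0.0254
  black: (442 − 415.875)² / 415.875 = 1.6412
  brown: (106 − 138.625)² / 138.625 = 7.6782
χ² = 0.0254 + 1.6412 + 7.6782 = 9.3448 ≈ 9.345

9.345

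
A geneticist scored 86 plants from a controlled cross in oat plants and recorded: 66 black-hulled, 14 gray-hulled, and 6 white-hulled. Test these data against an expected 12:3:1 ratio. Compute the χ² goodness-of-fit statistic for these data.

Expected counts for N = 86 under a 12:3:1 ratio (total parts = 16):
  black-hulled: 86 × 12/16 = 64.5
  gray-hulled: 86 × 3/16 = 16.125
  white-hulled: 86 × 1/16 = 5.375
χ² = Σ (O − E)² / E
  black-hulled: (66 − 64.5)² / 64.5 = 0.0349
  gray-hulled: (14 − 16.125)² / 16.125 = 0.2800
  white-hulled: (6 − 5.375)² / 5.375 = 0.0727
χ² = 0.0349 + 0.2800 + 0.0727 = 0.3876 ≈ 0.388

0.388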